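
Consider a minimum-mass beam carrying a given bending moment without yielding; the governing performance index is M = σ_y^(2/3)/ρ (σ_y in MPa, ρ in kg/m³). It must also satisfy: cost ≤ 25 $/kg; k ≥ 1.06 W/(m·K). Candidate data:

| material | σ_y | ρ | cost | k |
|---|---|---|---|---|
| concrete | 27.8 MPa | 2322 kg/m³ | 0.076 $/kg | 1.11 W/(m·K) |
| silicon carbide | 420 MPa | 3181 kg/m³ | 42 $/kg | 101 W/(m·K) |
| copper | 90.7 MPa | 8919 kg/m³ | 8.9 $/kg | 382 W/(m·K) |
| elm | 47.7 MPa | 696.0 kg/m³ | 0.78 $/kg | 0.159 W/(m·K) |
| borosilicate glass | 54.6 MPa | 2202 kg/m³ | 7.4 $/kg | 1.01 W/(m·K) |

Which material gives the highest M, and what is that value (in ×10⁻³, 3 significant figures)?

Screen on constraints: cost ≤ 25 $/kg; k ≥ 1.06 W/(m·K). Survivors: concrete, copper.
Per-candidate index values:
  concrete: M = 3.95×10⁻³
  copper: M = 2.26×10⁻³
The maximum is for concrete.

concrete, M = 3.95×10⁻³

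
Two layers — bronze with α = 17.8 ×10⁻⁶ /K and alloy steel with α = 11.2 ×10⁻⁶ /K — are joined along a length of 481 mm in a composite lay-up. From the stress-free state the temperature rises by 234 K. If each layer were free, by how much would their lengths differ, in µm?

743 µm

Δα = |17.8 − 11.2|×10⁻⁶/K = 6.60×10⁻⁶/K.
ΔL_mismatch = Δα·L·ΔT = 6.60×10⁻⁶ × 481.0 mm × 234.0 K = 743 µm.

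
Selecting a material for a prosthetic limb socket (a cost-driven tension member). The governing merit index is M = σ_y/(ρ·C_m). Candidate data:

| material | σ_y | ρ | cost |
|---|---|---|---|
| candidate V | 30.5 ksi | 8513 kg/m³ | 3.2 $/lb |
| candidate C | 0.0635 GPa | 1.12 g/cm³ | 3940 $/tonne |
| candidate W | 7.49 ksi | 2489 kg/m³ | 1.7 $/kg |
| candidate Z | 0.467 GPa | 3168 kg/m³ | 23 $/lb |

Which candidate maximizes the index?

Normalizing units and computing the index:
  candidate V: σ_y = 210.3 MPa, ρ = 8513 kg/m³, cost = 7.055 $/kg
  candidate C: σ_y = 63.50 MPa, ρ = 1120 kg/m³, cost = 3.940 $/kg
  candidate W: σ_y = 51.64 MPa, ρ = 2489 kg/m³, cost = 1.700 $/kg
  candidate Z: σ_y = 467.0 MPa, ρ = 3168 kg/m³, cost = 50.71 $/kg
  candidate C: M = 14.4 kN·m per $
  candidate W: M = 12.2 kN·m per $
  candidate V: M = 3.50 kN·m per $
  candidate Z: M = 2.91 kN·m per $
Candidate C ranks first.

candidate C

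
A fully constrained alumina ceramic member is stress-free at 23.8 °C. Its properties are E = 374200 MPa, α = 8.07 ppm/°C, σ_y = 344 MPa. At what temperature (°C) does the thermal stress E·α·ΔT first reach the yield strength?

138 °C

E = 374200 MPa = 374.2 GPa.
E·α·ΔT = 344.0 MPa ⇒ ΔT = 344.0 / (374.2×10³ × 8.07×10⁻⁶) = 113.9 K.
T = 23.8 + 113.9 = 137.7 °C.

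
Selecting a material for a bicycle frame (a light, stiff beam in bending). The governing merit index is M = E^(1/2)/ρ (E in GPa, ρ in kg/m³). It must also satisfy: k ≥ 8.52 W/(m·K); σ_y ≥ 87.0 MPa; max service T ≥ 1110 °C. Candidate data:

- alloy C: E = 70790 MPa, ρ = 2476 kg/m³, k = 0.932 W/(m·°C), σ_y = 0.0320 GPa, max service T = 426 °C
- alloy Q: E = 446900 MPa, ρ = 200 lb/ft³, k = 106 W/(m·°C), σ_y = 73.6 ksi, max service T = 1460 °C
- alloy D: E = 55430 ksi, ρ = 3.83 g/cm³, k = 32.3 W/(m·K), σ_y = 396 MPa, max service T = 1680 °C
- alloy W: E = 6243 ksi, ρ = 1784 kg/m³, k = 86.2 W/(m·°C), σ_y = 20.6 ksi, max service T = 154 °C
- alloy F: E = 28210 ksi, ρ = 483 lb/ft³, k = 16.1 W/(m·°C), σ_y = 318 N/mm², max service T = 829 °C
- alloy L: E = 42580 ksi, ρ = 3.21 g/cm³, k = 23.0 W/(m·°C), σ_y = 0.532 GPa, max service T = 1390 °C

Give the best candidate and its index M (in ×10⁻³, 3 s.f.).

alloy Q, M = 6.60×10⁻³

Screen on constraints: k ≥ 8.52 W/(m·K); σ_y ≥ 87.0 MPa; max service T ≥ 1110 °C. Survivors: alloy Q, alloy D, alloy L.
Putting every candidate on a common basis:
  alloy Q: E = 446.9 GPa, ρ = 3204 kg/m³
  alloy D: E = 382.2 GPa, ρ = 3830 kg/m³
  alloy L: E = 293.6 GPa, ρ = 3210 kg/m³
  alloy Q: M = 6.60×10⁻³
  alloy L: M = 5.34×10⁻³
  alloy D: M = 5.10×10⁻³
Alloy Q ranks first.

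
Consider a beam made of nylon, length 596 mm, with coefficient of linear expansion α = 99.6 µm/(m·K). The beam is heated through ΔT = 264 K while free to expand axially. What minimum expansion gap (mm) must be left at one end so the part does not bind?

15.7 mm

ΔL = α·L₀·ΔT = 99.6×10⁻⁶ × 596 mm × 264.0 K = 15.7 mm.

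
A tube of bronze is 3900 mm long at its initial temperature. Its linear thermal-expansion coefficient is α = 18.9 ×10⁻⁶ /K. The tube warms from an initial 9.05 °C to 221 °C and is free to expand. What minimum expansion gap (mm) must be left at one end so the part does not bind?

ΔT = 221 − 9.05 = 211.9 K.
ΔL = α·L₀·ΔT = 18.9×10⁻⁶ × 3900 mm × 211.9 K = 15.6 mm.

15.6 mm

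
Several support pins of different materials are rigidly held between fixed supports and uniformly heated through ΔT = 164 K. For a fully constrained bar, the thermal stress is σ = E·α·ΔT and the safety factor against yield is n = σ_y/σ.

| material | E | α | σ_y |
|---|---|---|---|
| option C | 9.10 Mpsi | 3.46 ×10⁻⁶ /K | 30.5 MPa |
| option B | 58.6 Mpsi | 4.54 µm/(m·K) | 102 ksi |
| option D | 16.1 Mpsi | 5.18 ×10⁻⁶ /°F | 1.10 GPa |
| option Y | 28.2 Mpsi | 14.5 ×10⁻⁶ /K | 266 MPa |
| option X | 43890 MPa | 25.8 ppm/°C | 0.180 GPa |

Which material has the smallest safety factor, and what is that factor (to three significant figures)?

Converting E to GPa, α to ×10⁻⁶/K, σ_y to MPa, then σ and n for each:
  option C: E = 62.74, α = 3.46, σ_y = 30.50 → σ = 35.6 MPa, n = 0.857
  option B: E = 404.0, α = 4.54, σ_y = 703.3 → σ = 301 MPa, n = 2.34
  option D: E = 111.0, α = 9.32, σ_y = 1100 → σ = 170 MPa, n = 6.48
  option Y: E = 194.4, α = 14.5, σ_y = 266.0 → σ = 462 MPa, n = 0.575
  option X: E = 43.89, α = 25.8, σ_y = 180.0 → σ = 186 MPa, n = 0.969
Option Y has the lowest safety factor, n = 0.575.

option Y, n = 0.575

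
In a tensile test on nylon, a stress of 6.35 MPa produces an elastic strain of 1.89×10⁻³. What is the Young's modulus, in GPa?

E = σ/ε = 6.35 MPa / 1.89×10⁻³ = 3360 MPa = 3.36 GPa.

3.36 GPa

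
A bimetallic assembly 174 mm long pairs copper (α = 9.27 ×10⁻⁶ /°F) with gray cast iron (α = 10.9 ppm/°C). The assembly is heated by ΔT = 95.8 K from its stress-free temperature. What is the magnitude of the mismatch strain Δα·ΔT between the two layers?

5.54×10⁻⁴

copper: α = 9.27×10⁻⁶/°F × 9/5 = 16.7×10⁻⁶/K.
Δα = |16.7 − 10.9|×10⁻⁶/K = 5.79×10⁻⁶/K.
Mismatch strain = Δα·ΔT = 5.79×10⁻⁶ × 95.8 = 5.54×10⁻⁴.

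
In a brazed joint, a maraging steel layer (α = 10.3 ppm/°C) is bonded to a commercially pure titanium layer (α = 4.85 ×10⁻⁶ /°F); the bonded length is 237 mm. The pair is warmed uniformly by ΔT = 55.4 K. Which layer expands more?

maraging steel

commercially pure titanium: α = 4.85×10⁻⁶/°F × 9/5 = 8.73×10⁻⁶/K.
α(maraging steel) = 10.3×10⁻⁶/K vs α(commercially pure titanium) = 8.73×10⁻⁶/K.
Higher α expands more for the same ΔT: maraging steel.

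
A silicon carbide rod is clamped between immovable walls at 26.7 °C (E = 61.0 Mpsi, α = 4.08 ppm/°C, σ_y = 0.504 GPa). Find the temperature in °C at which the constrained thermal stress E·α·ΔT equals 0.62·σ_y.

E = 61.0 Mpsi = 420.6 GPa.
σ_y = 0.504 GPa = 504.0 MPa.
E·α·ΔT = 312.5 MPa ⇒ ΔT = 312.5 / (420.6×10³ × 4.08×10⁻⁶) = 182.1 K.
T = 26.7 + 182.1 = 208.8 °C.

209 °C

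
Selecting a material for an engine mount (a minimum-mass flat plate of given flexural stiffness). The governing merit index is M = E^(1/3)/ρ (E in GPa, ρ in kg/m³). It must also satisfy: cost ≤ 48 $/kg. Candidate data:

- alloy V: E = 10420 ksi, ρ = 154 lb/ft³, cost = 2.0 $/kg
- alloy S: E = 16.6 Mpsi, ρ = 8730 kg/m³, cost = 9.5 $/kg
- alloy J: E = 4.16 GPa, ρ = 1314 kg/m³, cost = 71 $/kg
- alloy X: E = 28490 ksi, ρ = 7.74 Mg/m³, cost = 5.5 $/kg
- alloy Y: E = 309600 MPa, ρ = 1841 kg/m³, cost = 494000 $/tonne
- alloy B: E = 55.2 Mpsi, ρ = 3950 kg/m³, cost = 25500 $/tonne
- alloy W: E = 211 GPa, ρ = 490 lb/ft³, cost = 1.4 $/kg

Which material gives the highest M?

Screen on constraints: cost ≤ 48 $/kg. Survivors: alloy V, alloy S, alloy X, alloy B, alloy W.
Normalizing units and computing the index:
  alloy V: E = 71.84 GPa, ρ = 2467 kg/m³
  alloy S: E = 114.5 GPa, ρ = 8730 kg/m³
  alloy X: E = 196.4 GPa, ρ = 7740 kg/m³
  alloy B: E = 380.6 GPa, ρ = 3950 kg/m³
  alloy W: E = 211.0 GPa, ρ = 7849 kg/m³
  alloy B: M = 1.83×10⁻³
  alloy V: M = 1.69×10⁻³
  alloy W: M = 0.758×10⁻³
  alloy X: M = 0.751×10⁻³
  alloy S: M = 0.556×10⁻³
The maximum is for alloy B.

alloy B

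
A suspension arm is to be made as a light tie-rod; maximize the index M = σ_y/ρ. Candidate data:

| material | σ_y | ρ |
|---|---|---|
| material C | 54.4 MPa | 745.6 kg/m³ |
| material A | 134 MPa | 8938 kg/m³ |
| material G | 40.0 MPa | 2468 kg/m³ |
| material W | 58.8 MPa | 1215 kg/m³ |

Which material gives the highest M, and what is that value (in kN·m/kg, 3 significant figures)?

material C, M = 73.0 kN·m/kg

Per-candidate index values:
  material C: M = 73.0 kN·m/kg
  material W: M = 48.4 kN·m/kg
  material G: M = 16.2 kN·m/kg
  material A: M = 15.0 kN·m/kg
Material C has the largest M.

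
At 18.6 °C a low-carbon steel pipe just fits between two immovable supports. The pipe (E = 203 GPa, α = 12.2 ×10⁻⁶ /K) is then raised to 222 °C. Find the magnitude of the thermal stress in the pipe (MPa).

504 MPa

ΔT = 203.4 K. Constrained thermal stress σ = E·α·ΔT = 203.0×10³ MPa × 12.2×10⁻⁶ × 203.4 = 504 MPa (compressive).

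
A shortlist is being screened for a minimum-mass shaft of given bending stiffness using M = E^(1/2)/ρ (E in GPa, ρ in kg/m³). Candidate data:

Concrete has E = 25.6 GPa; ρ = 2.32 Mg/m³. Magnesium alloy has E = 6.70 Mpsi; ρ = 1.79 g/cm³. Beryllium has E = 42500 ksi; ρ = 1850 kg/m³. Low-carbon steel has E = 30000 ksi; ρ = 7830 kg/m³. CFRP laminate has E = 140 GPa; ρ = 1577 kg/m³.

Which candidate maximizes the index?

beryllium

Putting every candidate on a common basis:
  concrete: E = 25.60 GPa, ρ = 2320 kg/m³
  magnesium alloy: E = 46.19 GPa, ρ = 1790 kg/m³
  beryllium: E = 293.0 GPa, ρ = 1850 kg/m³
  low-carbon steel: E = 206.8 GPa, ρ = 7830 kg/m³
  CFRP laminate: E = 140.0 GPa, ρ = 1577 kg/m³
  beryllium: M = 9.25×10⁻³
  CFRP laminate: M = 7.50×10⁻³
  magnesium alloy: M = 3.80×10⁻³
  concrete: M = 2.18×10⁻³
  low-carbon steel: M = 1.84×10⁻³
Highest index: beryllium.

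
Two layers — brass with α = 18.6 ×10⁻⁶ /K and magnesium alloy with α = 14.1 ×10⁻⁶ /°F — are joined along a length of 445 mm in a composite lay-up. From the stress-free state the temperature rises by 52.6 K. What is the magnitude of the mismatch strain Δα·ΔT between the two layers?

3.57×10⁻⁴

magnesium alloy: α = 14.1×10⁻⁶/°F × 9/5 = 25.4×10⁻⁶/K.
Δα = |18.6 − 25.4|×10⁻⁶/K = 6.78×10⁻⁶/K.
Mismatch strain = Δα·ΔT = 6.78×10⁻⁶ × 52.6 = 3.57×10⁻⁴.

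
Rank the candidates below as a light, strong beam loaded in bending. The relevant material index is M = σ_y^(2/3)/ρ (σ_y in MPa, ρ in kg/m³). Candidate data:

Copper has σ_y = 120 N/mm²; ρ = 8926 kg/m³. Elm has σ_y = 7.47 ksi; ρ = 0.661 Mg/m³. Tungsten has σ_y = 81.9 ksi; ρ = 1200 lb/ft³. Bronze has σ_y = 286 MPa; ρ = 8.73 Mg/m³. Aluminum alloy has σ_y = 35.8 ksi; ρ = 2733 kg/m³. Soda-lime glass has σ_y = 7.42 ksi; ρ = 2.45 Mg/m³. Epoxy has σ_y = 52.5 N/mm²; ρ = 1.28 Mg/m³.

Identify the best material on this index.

elm

In SI units:
  copper: σ_y = 120.0 MPa, ρ = 8926 kg/m³
  elm: σ_y = 51.50 MPa, ρ = 661.0 kg/m³
  tungsten: σ_y = 564.7 MPa, ρ = 19220 kg/m³
  bronze: σ_y = 286.0 MPa, ρ = 8730 kg/m³
  aluminum alloy: σ_y = 246.8 MPa, ρ = 2733 kg/m³
  soda-lime glass: σ_y = 51.16 MPa, ρ = 2450 kg/m³
  epoxy: σ_y = 52.50 MPa, ρ = 1280 kg/m³
  elm: M = 20.9×10⁻³
  aluminum alloy: M = 14.4×10⁻³
  epoxy: M = 11.0×10⁻³
  soda-lime glass: M = 5.62×10⁻³
  bronze: M = 4.97×10⁻³
  tungsten: M = 3.55×10⁻³
  copper: M = 2.73×10⁻³
Elm ranks first.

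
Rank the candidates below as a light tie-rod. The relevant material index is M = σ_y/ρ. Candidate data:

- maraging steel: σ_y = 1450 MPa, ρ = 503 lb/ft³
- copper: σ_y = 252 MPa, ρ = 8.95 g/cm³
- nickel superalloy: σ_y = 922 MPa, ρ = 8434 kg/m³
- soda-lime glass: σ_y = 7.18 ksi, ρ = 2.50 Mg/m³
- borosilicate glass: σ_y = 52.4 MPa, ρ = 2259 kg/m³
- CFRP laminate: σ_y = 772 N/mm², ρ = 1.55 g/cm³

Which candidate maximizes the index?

CFRP laminate

After converting to SI:
  maraging steel: σ_y = 1450 MPa, ρ = 8057 kg/m³
  copper: σ_y = 252.0 MPa, ρ = 8950 kg/m³
  nickel superalloy: σ_y = 922.0 MPa, ρ = 8434 kg/m³
  soda-lime glass: σ_y = 49.50 MPa, ρ = 2500 kg/m³
  borosilicate glass: σ_y = 52.40 MPa, ρ = 2259 kg/m³
  CFRP laminate: σ_y = 772.0 MPa, ρ = 1550 kg/m³
  CFRP laminate: M = 498 kN·m/kg
  maraging steel: M = 180 kN·m/kg
  nickel superalloy: M = 109 kN·m/kg
  copper: M = 28.2 kN·m/kg
  borosilicate glass: M = 23.2 kN·m/kg
  soda-lime glass: M = 19.8 kN·m/kg
CFRP laminate has the largest M.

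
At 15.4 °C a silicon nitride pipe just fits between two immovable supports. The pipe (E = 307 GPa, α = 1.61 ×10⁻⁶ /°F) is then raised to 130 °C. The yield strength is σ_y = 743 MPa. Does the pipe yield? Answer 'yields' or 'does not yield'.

does not yield

α = 1.61×10⁻⁶/°F × 9/5 = 2.90×10⁻⁶/K.
ΔT = 114.6 K. Constrained thermal stress σ = E·α·ΔT = 307.0×10³ MPa × 2.90×10⁻⁶ × 114.6 = 102 MPa (compressive).
Compare to σ_y = 743 MPa: σ < σ_y, so it does not yield.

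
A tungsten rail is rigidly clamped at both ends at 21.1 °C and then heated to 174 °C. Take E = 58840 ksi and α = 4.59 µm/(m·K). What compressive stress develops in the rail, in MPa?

E = 58840 ksi = 405.7 GPa.
ΔT = 152.9 K. Constrained thermal stress σ = E·α·ΔT = 405.7×10³ MPa × 4.59×10⁻⁶ × 152.9 = 285 MPa (compressive).

285 MPa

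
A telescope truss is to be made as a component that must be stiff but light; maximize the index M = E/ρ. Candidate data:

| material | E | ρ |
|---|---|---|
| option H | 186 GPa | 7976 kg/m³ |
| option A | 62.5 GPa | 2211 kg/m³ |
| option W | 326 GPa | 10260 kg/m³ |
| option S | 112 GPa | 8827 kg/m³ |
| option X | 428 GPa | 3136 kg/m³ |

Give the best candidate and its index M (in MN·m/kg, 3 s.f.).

option X, M = 136 MN·m/kg

Per-candidate index values:
  option X: M = 136 MN·m/kg
  option W: M = 31.8 MN·m/kg
  option A: M = 28.3 MN·m/kg
  option H: M = 23.3 MN·m/kg
  option S: M = 12.7 MN·m/kg
Highest index: option X.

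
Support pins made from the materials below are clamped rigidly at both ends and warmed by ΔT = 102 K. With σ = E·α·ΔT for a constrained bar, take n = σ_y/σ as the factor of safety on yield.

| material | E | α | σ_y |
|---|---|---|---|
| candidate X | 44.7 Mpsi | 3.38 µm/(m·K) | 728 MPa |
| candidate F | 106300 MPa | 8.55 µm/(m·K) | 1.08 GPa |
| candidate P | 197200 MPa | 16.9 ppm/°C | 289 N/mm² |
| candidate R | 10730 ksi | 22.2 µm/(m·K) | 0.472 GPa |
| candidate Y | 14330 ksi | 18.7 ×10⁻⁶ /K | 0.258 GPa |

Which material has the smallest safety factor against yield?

Converting E to GPa, α to ×10⁻⁶/K, σ_y to MPa, then σ and n for each:
  candidate X: E = 308.2, α = 3.38, σ_y = 728.0 → σ = 106 MPa, n = 6.85
  candidate F: E = 106.3, α = 8.55, σ_y = 1080 → σ = 92.7 MPa, n = 11.6
  candidate P: E = 197.2, α = 16.9, σ_y = 289.0 → σ = 340 MPa, n = 0.850
  candidate R: E = 73.98, α = 22.2, σ_y = 472.0 → σ = 168 MPa, n = 2.82
  candidate Y: E = 98.80, α = 18.7, σ_y = 258.0 → σ = 188 MPa, n = 1.37
Candidate P has the lowest safety factor, n = 0.850.

candidate P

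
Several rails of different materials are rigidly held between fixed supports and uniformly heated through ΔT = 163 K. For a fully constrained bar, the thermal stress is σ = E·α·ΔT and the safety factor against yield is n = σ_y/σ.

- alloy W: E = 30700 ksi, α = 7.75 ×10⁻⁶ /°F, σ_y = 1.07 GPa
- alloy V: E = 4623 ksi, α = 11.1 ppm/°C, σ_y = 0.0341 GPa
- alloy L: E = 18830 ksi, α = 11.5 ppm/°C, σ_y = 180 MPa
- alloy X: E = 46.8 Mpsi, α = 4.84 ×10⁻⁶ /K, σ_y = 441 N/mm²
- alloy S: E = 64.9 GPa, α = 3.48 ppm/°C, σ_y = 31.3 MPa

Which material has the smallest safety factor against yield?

Per material, after unit conversion:
  alloy W: E = 211.7, α = 13.9, σ_y = 1070 → σ = 481 MPa, n = 2.22
  alloy V: E = 31.87, α = 11.1, σ_y = 34.10 → σ = 57.7 MPa, n = 0.591
  alloy L: E = 129.8, α = 11.5, σ_y = 180.0 → σ = 243 MPa, n = 0.740
  alloy X: E = 322.7, α = 4.84, σ_y = 441.0 → σ = 255 MPa, n = 1.73
  alloy S: E = 64.90, α = 3.48, σ_y = 31.30 → σ = 36.8 MPa, n = 0.850
Alloy V has the lowest safety factor, n = 0.591.

alloy V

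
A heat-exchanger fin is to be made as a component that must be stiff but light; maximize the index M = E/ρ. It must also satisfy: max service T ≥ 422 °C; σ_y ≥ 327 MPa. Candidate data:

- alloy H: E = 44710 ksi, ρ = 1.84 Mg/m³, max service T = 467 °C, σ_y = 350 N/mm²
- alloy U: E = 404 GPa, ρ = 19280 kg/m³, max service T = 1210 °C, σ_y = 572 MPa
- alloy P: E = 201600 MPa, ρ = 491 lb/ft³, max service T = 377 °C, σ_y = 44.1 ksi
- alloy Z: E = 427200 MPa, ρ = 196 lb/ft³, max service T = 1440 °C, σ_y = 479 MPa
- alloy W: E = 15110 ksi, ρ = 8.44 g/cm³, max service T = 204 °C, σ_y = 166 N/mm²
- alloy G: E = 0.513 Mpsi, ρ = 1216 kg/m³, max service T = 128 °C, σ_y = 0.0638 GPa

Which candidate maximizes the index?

Screen on constraints: max service T ≥ 422 °C; σ_y ≥ 327 MPa. Survivors: alloy H, alloy U, alloy Z.
Putting every candidate on a common basis:
  alloy H: E = 308.3 GPa, ρ = 1840 kg/m³
  alloy U: E = 404.0 GPa, ρ = 19280 kg/m³
  alloy Z: E = 427.2 GPa, ρ = 3140 kg/m³
  alloy H: M = 168 MN·m/kg
  alloy Z: M = 136 MN·m/kg
  alloy U: M = 21.0 MN·m/kg
The maximum is for alloy H.

alloy H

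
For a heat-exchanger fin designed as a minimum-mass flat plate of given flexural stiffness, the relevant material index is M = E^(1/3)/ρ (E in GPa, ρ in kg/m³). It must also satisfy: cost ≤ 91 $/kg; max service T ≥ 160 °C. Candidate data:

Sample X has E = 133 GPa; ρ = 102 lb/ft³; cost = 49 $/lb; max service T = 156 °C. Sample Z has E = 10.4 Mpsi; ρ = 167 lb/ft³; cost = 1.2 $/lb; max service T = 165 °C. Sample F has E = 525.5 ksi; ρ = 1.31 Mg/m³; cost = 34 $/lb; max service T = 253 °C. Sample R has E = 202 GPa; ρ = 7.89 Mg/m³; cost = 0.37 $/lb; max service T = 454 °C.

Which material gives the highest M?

sample Z

Screen on constraints: cost ≤ 91 $/kg; max service T ≥ 160 °C. Survivors: sample Z, sample F, sample R.
Convert each candidate to consistent units, then evaluate M:
  sample Z: E = 71.71 GPa, ρ = 2675 kg/m³
  sample F: E = 3.623 GPa, ρ = 1310 kg/m³
  sample R: E = 202.0 GPa, ρ = 7890 kg/m³
  sample Z: M = 1.55×10⁻³
  sample F: M = 1.17×10⁻³
  sample R: M = 0.744×10⁻³
The maximum is for sample Z.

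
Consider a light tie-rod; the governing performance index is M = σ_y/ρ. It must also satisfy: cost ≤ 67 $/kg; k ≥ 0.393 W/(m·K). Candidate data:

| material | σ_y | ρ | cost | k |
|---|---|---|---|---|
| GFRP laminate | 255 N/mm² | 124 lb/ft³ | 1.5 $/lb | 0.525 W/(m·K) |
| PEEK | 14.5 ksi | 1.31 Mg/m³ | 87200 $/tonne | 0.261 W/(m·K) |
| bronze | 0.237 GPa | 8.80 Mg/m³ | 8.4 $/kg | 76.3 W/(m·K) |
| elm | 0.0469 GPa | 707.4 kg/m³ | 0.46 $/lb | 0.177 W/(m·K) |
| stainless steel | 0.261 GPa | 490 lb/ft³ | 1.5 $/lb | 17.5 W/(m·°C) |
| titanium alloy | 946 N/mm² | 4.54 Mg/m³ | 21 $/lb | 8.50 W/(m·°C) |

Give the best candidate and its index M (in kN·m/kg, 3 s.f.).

Screen on constraints: cost ≤ 67 $/kg; k ≥ 0.393 W/(m·K). Survivors: GFRP laminate, bronze, stainless steel, titanium alloy.
Convert each candidate to consistent units, then evaluate M:
  GFRP laminate: σ_y = 255.0 MPa, ρ = 1986 kg/m³
  bronze: σ_y = 237.0 MPa, ρ = 8800 kg/m³
  stainless steel: σ_y = 261.0 MPa, ρ = 7849 kg/m³
  titanium alloy: σ_y = 946.0 MPa, ρ = 4540 kg/m³
  titanium alloy: M = 208 kN·m/kg
  GFRP laminate: M = 128 kN·m/kg
  stainless steel: M = 33.3 kN·m/kg
  bronze: M = 26.9 kN·m/kg
Highest index: titanium alloy.

titanium alloy, M = 208 kN·m/kg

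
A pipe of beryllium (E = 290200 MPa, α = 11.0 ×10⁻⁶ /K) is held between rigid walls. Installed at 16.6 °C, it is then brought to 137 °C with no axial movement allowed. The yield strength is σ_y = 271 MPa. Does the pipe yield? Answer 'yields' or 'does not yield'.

yields

E = 290200 MPa = 290.2 GPa.
ΔT = 120.4 K. Constrained thermal stress σ = E·α·ΔT = 290.2×10³ MPa × 11.0×10⁻⁶ × 120.4 = 384 MPa (compressive).
Compare to σ_y = 271 MPa: σ ≥ σ_y, so it yields.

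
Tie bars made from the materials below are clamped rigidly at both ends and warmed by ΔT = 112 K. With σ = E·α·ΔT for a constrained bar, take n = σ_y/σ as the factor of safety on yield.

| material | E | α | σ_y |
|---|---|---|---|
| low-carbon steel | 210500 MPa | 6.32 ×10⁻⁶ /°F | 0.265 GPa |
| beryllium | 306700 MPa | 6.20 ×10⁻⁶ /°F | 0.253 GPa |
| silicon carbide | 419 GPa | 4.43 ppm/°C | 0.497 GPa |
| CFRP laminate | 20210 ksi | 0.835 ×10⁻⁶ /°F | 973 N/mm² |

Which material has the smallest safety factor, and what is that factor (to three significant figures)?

Per material, after unit conversion:
  low-carbon steel: E = 210.5, α = 11.4, σ_y = 265.0 → σ = 268 MPa, n = 0.988
  beryllium: E = 306.7, α = 11.2, σ_y = 253.0 → σ = 383 MPa, n = 0.660
  silicon carbide: E = 419.0, α = 4.43, σ_y = 497.0 → σ = 208 MPa, n = 2.39
  CFRP laminate: E = 139.3, α = 1.50, σ_y = 973.0 → σ = 23.5 MPa, n = 41.5
Beryllium has the lowest safety factor, n = 0.660.

beryllium, n = 0.660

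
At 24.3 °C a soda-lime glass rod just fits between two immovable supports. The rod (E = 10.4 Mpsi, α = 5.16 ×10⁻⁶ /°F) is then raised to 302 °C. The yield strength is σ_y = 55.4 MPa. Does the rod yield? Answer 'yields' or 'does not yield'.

yields

E = 10.4 Mpsi = 71.71 GPa.
α = 5.16×10⁻⁶/°F × 9/5 = 9.29×10⁻⁶/K.
ΔT = 277.7 K. Constrained thermal stress σ = E·α·ΔT = 71.71×10³ MPa × 9.29×10⁻⁶ × 277.7 = 185 MPa (compressive).
Compare to σ_y = 55.4 MPa: σ ≥ σ_y, so it yields.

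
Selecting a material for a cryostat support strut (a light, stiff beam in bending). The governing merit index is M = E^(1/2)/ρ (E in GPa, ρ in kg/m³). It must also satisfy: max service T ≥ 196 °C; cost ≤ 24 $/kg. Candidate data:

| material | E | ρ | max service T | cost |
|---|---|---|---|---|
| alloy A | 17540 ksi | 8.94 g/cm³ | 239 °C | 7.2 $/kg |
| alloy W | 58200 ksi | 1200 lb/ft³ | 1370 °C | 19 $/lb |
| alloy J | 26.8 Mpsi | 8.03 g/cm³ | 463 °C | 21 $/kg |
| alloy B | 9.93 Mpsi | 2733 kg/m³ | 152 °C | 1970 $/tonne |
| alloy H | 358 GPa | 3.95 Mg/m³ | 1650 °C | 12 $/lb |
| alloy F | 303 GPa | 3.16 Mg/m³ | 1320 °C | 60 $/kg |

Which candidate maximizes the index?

Screen on constraints: max service T ≥ 196 °C; cost ≤ 24 $/kg. Survivors: alloy A, alloy J.
In SI units:
  alloy A: E = 120.9 GPa, ρ = 8940 kg/m³
  alloy J: E = 184.8 GPa, ρ = 8030 kg/m³
  alloy J: M = 1.69×10⁻³
  alloy A: M = 1.23×10⁻³
The maximum is for alloy J.

alloy J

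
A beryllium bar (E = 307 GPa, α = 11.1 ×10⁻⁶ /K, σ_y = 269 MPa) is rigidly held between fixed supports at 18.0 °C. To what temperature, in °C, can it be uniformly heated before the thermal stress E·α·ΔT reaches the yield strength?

96.9 °C

E·α·ΔT = 269.0 MPa ⇒ ΔT = 269.0 / (307.0×10³ × 11.1×10⁻⁶) = 78.94 K.
T = 18.0 + 78.94 = 96.94 °C.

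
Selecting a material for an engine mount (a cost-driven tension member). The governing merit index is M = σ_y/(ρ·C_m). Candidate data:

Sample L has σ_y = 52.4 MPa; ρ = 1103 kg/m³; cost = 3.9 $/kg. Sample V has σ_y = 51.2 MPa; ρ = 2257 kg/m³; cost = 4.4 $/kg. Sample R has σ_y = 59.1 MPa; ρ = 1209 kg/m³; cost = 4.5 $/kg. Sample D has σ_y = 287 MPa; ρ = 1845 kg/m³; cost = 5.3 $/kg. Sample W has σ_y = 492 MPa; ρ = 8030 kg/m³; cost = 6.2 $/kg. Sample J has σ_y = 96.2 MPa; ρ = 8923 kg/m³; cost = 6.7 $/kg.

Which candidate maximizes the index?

Computing M directly (units already consistent):
  sample D: M = 29.4 kN·m per $
  sample L: M = 12.2 kN·m per $
  sample R: M = 10.9 kN·m per $
  sample W: M = 9.88 kN·m per $
  sample V: M = 5.16 kN·m per $
  sample J: M = 1.61 kN·m per $
Highest index: sample D.

sample D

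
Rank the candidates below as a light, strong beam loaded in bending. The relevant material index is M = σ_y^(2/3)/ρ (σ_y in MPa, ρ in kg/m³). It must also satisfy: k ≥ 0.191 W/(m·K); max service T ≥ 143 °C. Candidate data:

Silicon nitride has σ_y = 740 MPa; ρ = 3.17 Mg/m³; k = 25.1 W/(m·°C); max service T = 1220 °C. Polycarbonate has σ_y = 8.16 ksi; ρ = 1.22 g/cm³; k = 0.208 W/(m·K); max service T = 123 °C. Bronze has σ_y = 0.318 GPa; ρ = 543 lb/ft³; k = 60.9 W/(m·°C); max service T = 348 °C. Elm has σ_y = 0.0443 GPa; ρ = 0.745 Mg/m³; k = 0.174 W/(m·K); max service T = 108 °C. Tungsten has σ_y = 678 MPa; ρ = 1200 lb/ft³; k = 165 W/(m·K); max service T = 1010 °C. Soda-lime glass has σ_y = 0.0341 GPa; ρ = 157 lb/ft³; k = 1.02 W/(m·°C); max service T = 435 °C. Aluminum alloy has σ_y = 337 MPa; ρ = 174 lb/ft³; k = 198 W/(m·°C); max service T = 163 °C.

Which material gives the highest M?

silicon nitride

Screen on constraints: k ≥ 0.191 W/(m·K); max service T ≥ 143 °C. Survivors: silicon nitride, bronze, tungsten, soda-lime glass, aluminum alloy.
After converting to SI:
  silicon nitride: σ_y = 740.0 MPa, ρ = 3170 kg/m³
  bronze: σ_y = 318.0 MPa, ρ = 8698 kg/m³
  tungsten: σ_y = 678.0 MPa, ρ = 19220 kg/m³
  soda-lime glass: σ_y = 34.10 MPa, ρ = 2515 kg/m³
  aluminum alloy: σ_y = 337.0 MPa, ρ = 2787 kg/m³
  silicon nitride: M = 25.8×10⁻³
  aluminum alloy: M = 17.4×10⁻³
  bronze: M = 5.36×10⁻³
  soda-lime glass: M = 4.18×10⁻³
  tungsten: M = 4.01×10⁻³
Highest index: silicon nitride.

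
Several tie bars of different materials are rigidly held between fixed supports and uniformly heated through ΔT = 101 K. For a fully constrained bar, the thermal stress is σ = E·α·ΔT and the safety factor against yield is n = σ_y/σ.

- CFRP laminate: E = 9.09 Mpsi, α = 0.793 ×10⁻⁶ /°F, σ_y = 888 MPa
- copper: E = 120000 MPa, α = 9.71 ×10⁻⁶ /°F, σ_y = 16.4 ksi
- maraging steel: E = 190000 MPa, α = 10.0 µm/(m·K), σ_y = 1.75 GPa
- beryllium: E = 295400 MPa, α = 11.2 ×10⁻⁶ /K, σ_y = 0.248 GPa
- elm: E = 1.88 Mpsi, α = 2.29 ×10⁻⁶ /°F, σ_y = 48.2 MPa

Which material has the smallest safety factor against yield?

In consistent units (E in GPa, α in ×10⁻⁶/K, σ_y in MPa):
  CFRP laminate: E = 62.67, α = 1.43, σ_y = 888.0 → σ = 9.04 MPa, n = 98.3
  copper: E = 120.0, α = 17.5, σ_y = 113.1 → σ = 212 MPa, n = 0.534
  maraging steel: E = 190.0, α = 10.0, σ_y = 1750 → σ = 192 MPa, n = 9.12
  beryllium: E = 295.4, α = 11.2, σ_y = 248.0 → σ = 334 MPa, n = 0.742
  elm: E = 12.96, α = 4.12, σ_y = 48.20 → σ = 5.40 MPa, n = 8.93
Copper has the lowest safety factor, n = 0.534.

copper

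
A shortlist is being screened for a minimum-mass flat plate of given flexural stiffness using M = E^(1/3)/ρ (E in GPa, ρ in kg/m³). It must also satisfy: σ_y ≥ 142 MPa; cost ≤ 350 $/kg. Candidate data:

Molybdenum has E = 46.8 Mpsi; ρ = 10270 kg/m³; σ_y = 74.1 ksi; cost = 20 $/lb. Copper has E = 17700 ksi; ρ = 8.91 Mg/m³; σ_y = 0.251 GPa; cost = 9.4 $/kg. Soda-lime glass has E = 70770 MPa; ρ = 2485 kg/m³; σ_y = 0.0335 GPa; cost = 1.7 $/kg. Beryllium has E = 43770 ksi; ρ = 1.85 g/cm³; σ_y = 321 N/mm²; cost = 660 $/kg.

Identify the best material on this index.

molybdenum

Screen on constraints: σ_y ≥ 142 MPa; cost ≤ 350 $/kg. Survivors: molybdenum, copper.
After converting to SI:
  molybdenum: E = 322.7 GPa, ρ = 10270 kg/m³
  copper: E = 122.0 GPa, ρ = 8910 kg/m³
  molybdenum: M = 0.668×10⁻³
  copper: M = 0.557×10⁻³
The maximum is for molybdenum.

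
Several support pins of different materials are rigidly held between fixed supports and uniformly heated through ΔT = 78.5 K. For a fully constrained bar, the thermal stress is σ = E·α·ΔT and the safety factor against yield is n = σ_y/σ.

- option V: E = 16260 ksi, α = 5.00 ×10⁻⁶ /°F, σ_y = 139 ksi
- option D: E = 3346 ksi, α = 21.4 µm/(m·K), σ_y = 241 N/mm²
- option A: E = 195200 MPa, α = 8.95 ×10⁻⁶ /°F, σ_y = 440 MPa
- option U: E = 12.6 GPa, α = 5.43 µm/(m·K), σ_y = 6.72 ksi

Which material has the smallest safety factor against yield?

option A

Per material, after unit conversion:
  option V: E = 112.1, α = 9.00, σ_y = 958.4 → σ = 79.2 MPa, n = 12.1
  option D: E = 23.07, α = 21.4, σ_y = 241.0 → σ = 38.8 MPa, n = 6.22
  option A: E = 195.2, α = 16.1, σ_y = 440.0 → σ = 247 MPa, n = 1.78
  option U: E = 12.60, α = 5.43, σ_y = 46.33 → σ = 5.37 MPa, n = 8.63
Smallest n: option A with n = 1.78.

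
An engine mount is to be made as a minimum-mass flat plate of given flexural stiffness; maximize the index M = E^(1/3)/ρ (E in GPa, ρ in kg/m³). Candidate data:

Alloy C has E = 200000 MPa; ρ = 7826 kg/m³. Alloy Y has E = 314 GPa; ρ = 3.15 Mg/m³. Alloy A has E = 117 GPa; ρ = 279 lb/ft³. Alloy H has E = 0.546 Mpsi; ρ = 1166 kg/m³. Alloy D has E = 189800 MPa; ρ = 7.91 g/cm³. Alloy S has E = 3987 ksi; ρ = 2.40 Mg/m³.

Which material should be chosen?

alloy Y

In SI units:
  alloy C: E = 200.0 GPa, ρ = 7826 kg/m³
  alloy Y: E = 314.0 GPa, ρ = 3150 kg/m³
  alloy A: E = 117.0 GPa, ρ = 4469 kg/m³
  alloy H: E = 3.765 GPa, ρ = 1166 kg/m³
  alloy D: E = 189.8 GPa, ρ = 7910 kg/m³
  alloy S: E = 27.49 GPa, ρ = 2400 kg/m³
  alloy Y: M = 2.16×10⁻³
  alloy H: M = 1.33×10⁻³
  alloy S: M = 1.26×10⁻³
  alloy A: M = 1.09×10⁻³
  alloy C: M = 0.747×10⁻³
  alloy D: M = 0.727×10⁻³
The maximum is for alloy Y.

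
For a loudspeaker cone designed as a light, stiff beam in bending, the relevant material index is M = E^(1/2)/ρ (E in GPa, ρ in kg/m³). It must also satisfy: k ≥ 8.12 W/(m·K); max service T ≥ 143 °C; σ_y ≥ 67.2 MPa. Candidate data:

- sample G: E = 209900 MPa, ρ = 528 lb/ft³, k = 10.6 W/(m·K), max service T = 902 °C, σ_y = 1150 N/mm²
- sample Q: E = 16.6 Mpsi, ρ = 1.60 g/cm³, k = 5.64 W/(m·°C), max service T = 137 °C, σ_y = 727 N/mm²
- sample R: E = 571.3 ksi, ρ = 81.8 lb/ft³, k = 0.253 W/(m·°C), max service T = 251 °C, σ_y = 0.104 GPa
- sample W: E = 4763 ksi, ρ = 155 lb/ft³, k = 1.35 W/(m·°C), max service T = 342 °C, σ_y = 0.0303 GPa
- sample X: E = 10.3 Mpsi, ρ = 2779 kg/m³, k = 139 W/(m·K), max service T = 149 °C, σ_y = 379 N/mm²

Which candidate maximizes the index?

sample X

Screen on constraints: k ≥ 8.12 W/(m·K); max service T ≥ 143 °C; σ_y ≥ 67.2 MPa. Survivors: sample G, sample X.
Normalizing units and computing the index:
  sample G: E = 209.9 GPa, ρ = 8458 kg/m³
  sample X: E = 71.02 GPa, ρ = 2779 kg/m³
  sample X: M = 3.03×10⁻³
  sample G: M = 1.71×10⁻³
Sample X has the largest M.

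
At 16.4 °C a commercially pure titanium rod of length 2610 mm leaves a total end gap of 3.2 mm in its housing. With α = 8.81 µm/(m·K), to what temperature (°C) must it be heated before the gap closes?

α·L₀·ΔT = 3.2 mm ⇒ ΔT = 3.2 / (8.81×10⁻⁶ × 2610.0) = 139.2 K.
T = 16.4 + 139.2 = 155.6 °C.

156 °C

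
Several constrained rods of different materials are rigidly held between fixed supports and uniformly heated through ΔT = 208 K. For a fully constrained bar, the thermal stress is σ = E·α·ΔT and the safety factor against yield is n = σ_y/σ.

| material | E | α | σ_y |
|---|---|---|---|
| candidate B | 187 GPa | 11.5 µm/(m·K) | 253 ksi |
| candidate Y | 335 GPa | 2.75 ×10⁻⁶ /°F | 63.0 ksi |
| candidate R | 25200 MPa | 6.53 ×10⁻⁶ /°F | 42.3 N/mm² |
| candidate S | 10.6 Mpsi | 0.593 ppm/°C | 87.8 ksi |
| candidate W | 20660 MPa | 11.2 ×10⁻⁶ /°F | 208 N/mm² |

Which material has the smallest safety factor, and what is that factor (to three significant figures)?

With everything in SI (GPa, ×10⁻⁶/K, MPa):
  candidate B: E = 187.0, α = 11.5, σ_y = 1744 → σ = 447 MPa, n = 3.90
  candidate Y: E = 335.0, α = 4.95, σ_y = 434.4 → σ = 345 MPa, n = 1.26
  candidate R: E = 25.20, α = 11.8, σ_y = 42.30 → σ = 61.6 MPa, n = 0.687
  candidate S: E = 73.08, α = 0.593, σ_y = 605.4 → σ = 9.01 MPa, n = 67.2
  candidate W: E = 20.66, α = 20.2, σ_y = 208.0 → σ = 86.6 MPa, n = 2.40
Candidate R has the lowest safety factor, n = 0.687.

candidate R, n = 0.687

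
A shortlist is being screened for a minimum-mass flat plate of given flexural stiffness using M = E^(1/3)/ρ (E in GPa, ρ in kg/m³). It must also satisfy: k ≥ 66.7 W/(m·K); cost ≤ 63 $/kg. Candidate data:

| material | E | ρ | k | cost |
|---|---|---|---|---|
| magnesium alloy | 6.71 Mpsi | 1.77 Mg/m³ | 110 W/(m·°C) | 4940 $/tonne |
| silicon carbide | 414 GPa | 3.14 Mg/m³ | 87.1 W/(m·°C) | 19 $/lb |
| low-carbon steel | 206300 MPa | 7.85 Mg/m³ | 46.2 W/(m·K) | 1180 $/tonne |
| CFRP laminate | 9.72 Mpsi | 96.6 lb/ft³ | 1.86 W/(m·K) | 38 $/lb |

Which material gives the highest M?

Screen on constraints: k ≥ 66.7 W/(m·K); cost ≤ 63 $/kg. Survivors: magnesium alloy, silicon carbide.
Putting every candidate on a common basis:
  magnesium alloy: E = 46.26 GPa, ρ = 1770 kg/m³
  silicon carbide: E = 414.0 GPa, ρ = 3140 kg/m³
  silicon carbide: M = 2.37×10⁻³
  magnesium alloy: M = 2.03×10⁻³
The maximum is for silicon carbide.

silicon carbide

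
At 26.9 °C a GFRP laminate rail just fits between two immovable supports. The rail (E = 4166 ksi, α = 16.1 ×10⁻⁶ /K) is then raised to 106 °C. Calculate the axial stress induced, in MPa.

36.6 MPa

E = 4166 ksi = 28.72 GPa.
ΔT = 79.10 K. Constrained thermal stress σ = E·α·ΔT = 28.72×10³ MPa × 16.1×10⁻⁶ × 79.10 = 36.6 MPa (compressive).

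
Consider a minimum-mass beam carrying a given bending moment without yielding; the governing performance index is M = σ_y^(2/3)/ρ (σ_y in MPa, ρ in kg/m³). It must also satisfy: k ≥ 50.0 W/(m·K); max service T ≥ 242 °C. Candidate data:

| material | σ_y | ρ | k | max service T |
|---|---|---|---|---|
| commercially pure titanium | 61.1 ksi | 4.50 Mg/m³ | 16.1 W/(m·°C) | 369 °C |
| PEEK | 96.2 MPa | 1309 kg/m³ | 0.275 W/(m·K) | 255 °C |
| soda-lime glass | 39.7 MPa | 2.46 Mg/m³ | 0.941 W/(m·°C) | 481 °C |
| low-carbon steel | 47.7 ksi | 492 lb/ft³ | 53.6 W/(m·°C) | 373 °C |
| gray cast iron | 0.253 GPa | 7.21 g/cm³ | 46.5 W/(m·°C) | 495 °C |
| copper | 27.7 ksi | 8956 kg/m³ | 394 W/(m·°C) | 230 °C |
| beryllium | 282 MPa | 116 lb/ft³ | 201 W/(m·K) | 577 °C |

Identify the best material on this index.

Screen on constraints: k ≥ 50.0 W/(m·K); max service T ≥ 242 °C. Survivors: low-carbon steel, beryllium.
Putting every candidate on a common basis:
  low-carbon steel: σ_y = 328.9 MPa, ρ = 7881 kg/m³
  beryllium: σ_y = 282.0 MPa, ρ = 1858 kg/m³
  beryllium: M = 23.1×10⁻³
  low-carbon steel: M = 6.05×10⁻³
The maximum is for beryllium.

beryllium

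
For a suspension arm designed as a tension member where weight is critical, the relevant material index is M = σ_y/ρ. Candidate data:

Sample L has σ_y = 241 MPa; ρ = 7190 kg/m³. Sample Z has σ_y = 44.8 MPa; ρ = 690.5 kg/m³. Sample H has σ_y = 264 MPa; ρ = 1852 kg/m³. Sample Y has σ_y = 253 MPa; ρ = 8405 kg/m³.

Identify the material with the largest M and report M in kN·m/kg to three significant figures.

Evaluate M for each candidate:
  sample H: M = 143 kN·m/kg
  sample Z: M = 64.9 kN·m/kg
  sample L: M = 33.5 kN·m/kg
  sample Y: M = 30.1 kN·m/kg
Highest index: sample H.

sample H, M = 143 kN·m/kg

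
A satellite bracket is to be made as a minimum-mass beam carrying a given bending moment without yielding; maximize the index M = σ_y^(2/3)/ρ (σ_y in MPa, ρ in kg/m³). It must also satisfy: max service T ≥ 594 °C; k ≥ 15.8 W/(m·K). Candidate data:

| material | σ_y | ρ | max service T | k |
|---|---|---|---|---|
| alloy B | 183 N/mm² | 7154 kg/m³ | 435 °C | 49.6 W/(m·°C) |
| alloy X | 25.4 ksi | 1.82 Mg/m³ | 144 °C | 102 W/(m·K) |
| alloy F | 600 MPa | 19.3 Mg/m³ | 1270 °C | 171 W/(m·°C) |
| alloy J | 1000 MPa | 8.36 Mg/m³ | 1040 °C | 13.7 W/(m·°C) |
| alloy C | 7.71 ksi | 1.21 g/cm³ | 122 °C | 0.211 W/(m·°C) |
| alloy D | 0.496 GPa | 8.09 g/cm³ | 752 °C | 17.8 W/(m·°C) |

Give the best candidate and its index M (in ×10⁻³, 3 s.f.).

alloy D, M = 7.75×10⁻³

Screen on constraints: max service T ≥ 594 °C; k ≥ 15.8 W/(m·K). Survivors: alloy F, alloy D.
Normalizing units and computing the index:
  alloy F: σ_y = 600.0 MPa, ρ = 19300 kg/m³
  alloy D: σ_y = 496.0 MPa, ρ = 8090 kg/m³
  alloy D: M = 7.75×10⁻³
  alloy F: M = 3.69×10⁻³
Alloy D ranks first.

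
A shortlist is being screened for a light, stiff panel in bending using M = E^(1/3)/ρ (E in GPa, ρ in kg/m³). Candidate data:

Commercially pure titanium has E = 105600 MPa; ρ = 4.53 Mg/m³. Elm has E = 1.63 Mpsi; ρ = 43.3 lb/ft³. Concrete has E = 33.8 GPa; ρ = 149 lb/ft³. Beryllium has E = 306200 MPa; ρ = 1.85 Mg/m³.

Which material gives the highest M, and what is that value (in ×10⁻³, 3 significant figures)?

beryllium, M = 3.64×10⁻³

After converting to SI:
  commercially pure titanium: E = 105.6 GPa, ρ = 4530 kg/m³
  elm: E = 11.24 GPa, ρ = 693.6 kg/m³
  concrete: E = 33.80 GPa, ρ = 2387 kg/m³
  beryllium: E = 306.2 GPa, ρ = 1850 kg/m³
  beryllium: M = 3.64×10⁻³
  elm: M = 3.23×10⁻³
  concrete: M = 1.35×10⁻³
  commercially pure titanium: M = 1.04×10⁻³
Beryllium has the largest M.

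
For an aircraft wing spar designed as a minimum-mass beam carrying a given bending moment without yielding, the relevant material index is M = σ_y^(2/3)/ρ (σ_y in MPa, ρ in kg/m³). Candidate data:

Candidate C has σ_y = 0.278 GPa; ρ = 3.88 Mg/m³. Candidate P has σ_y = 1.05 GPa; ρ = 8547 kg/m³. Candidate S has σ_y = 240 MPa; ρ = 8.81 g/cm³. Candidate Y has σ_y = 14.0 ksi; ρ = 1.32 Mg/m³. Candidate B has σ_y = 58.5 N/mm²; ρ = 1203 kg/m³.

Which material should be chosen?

Convert each candidate to consistent units, then evaluate M:
  candidate C: σ_y = 278.0 MPa, ρ = 3880 kg/m³
  candidate P: σ_y = 1050 MPa, ρ = 8547 kg/m³
  candidate S: σ_y = 240.0 MPa, ρ = 8810 kg/m³
  candidate Y: σ_y = 96.53 MPa, ρ = 1320 kg/m³
  candidate B: σ_y = 58.50 MPa, ρ = 1203 kg/m³
  candidate Y: M = 15.9×10⁻³
  candidate B: M = 12.5×10⁻³
  candidate P: M = 12.1×10⁻³
  candidate C: M = 11.0×10⁻³
  candidate S: M = 4.38×10⁻³
Candidate Y has the largest M.

candidate Y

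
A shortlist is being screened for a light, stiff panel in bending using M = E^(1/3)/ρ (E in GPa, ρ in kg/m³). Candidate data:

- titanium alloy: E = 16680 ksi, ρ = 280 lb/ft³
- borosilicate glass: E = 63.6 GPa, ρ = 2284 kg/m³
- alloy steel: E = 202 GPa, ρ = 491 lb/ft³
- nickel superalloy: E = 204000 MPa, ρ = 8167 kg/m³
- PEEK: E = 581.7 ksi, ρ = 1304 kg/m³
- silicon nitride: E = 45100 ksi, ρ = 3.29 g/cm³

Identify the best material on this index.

silicon nitride

In SI units:
  titanium alloy: E = 115.0 GPa, ρ = 4485 kg/m³
  borosilicate glass: E = 63.60 GPa, ρ = 2284 kg/m³
  alloy steel: E = 202.0 GPa, ρ = 7865 kg/m³
  nickel superalloy: E = 204.0 GPa, ρ = 8167 kg/m³
  PEEK: E = 4.011 GPa, ρ = 1304 kg/m³
  silicon nitride: E = 311.0 GPa, ρ = 3290 kg/m³
  silicon nitride: M = 2.06×10⁻³
  borosilicate glass: M = 1.75×10⁻³
  PEEK: M = 1.22×10⁻³
  titanium alloy: M = 1.08×10⁻³
  alloy steel: M = 0.746×10⁻³
  nickel superalloy: M = 0.721×10⁻³
The maximum is for silicon nitride.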